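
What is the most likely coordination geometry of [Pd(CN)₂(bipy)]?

Summing ligand charges against the 0 overall charge gives an oxidation state of +2 for palladium.
Pd sits in group 10, so the d-electron count is 10 − 2 = 8.
Counting donor atoms: 2×cyanide (monodentate) → 2 donors; 1×2,2′-bipyridine (bidentate) → 2 donors. Coordination number = 4.
A 4d d⁸ ion has a large crystal-field splitting; square planar leaves the high-energy d_{x²−y²} orbital empty and maximises CFSE.

square planar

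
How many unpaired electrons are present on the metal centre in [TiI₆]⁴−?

2

Summing ligand charges against the −4 overall charge gives an oxidation state of +2 for titanium.
Group 4 minus oxidation state 2 gives a d² configuration.
In an octahedral field the d² configuration is t₂g²e_g⁰ (only one arrangement possible), giving 2 unpaired electrons.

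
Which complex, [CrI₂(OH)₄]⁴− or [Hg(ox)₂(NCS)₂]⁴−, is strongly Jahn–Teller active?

[CrI₂(OH)₄]⁴−

[CrI₂(OH)₄]⁴−: Summing ligand charges against the −4 overall charge gives an oxidation state of +2 for chromium. Cr sits in group 6, so the d-electron count is 6 − 2 = 4. Hydroxide and iodide are weak-field ligands for a first-row metal, so the complex is high-spin. The t₂g³e_g¹ (high-spin) configuration has an unevenly filled e_g set; the Jahn–Teller theorem predicts a tetragonal distortion (typically axial elongation) to lift the degeneracy.
[Hg(ox)₂(NCS)₂]⁴−: Each oxalate is −2; each isothiocyanate is −1; balancing the −4 overall charge requires Hg(II). Group 12 minus oxidation state 2 gives a d¹⁰ configuration. The d¹⁰ configuration leaves the e_g set evenly filled (or empty) — no strong Jahn–Teller driving force.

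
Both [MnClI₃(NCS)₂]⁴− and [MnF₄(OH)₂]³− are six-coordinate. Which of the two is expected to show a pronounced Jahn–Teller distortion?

[MnClI₃(NCS)₂]⁴−: Summing ligand charges against the −4 overall charge gives an oxidation state of +2 for manganese. Group 7 minus oxidation state 2 gives a d⁵ configuration. Chloride, iodide, and isothiocyanate are weak-field ligands for a first-row metal, so the complex is high-spin. The d⁵ configuration leaves the e_g set evenly filled (or empty) — no strong Jahn–Teller driving force.
[MnF₄(OH)₂]³−: Summing ligand charges against the −3 overall charge gives an oxidation state of +3 for manganese. Group 7 minus oxidation state 3 gives a d⁴ configuration. Fluoride and hydroxide are weak-field ligands for a first-row metal, so the complex is high-spin. The t₂g³e_g¹ (high-spin) configuration has an unevenly filled e_g set; the Jahn–Teller theorem predicts a tetragonal distortion (typically axial elongation) to lift the degeneracy.

[MnF₄(OH)₂]³−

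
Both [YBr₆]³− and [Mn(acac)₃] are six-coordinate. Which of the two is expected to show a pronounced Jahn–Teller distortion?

[YBr₆]³−: Summing ligand charges against the −3 overall charge gives an oxidation state of +3 for yttrium. Y sits in group 3, so the d-electron count is 3 − 3 = 0. The d⁰ configuration leaves the e_g set evenly filled (or empty) — no strong Jahn–Teller driving force.
[Mn(acac)₃]: Ligand charges: each acetylacetonate is −1. With an overall charge of 0 the manganese centre must be in the +3 oxidation state. Group 7 minus oxidation state 3 gives a d⁴ configuration. Acetylacetonate is a weak-field ligand for a first-row metal, so the complex is high-spin. The t₂g³e_g¹ (high-spin) configuration has an unevenly filled e_g set; the Jahn–Teller theorem predicts a tetragonal distortion (typically axial elongation) to lift the degeneracy.

[Mn(acac)₃]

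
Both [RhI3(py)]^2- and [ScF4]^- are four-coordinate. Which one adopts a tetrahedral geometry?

[ScF4]^-

For [RhI3(py)]^2-: Ligand charges: each iodide is −1; pyridine is neutral. With an overall charge of −2 the rhodium centre must be in the +1 oxidation state. Rhodium is a group-9 element; Rh(I) is therefore d⁸. A 4d d⁸ ion has a large crystal-field splitting; square planar leaves the high-energy d_{x²−y²} orbital empty and maximises CFSE. → square planar.
For [ScF4]^-: Each fluoride is −1; balancing the −1 overall charge requires Sc(III). Scandium is a group-3 element; Sc(III) is therefore d⁰. A d⁰ ion has no crystal-field stabilisation preference between square planar and tetrahedral, so four ligands adopt the sterically favoured tetrahedral geometry. → tetrahedral.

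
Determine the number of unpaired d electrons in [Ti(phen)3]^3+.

Ligand charges: 1,10-phenanthroline is neutral. With an overall charge of +3 the titanium centre must be in the +3 oxidation state.
Titanium is a group-4 element; Ti(III) is therefore d¹.
Counting donor atoms: 3×1,10-phenanthroline (bidentate) → 6 donors. Coordination number = 6.
In an octahedral field the d¹ configuration is t₂g¹e_g⁰ (only one arrangement possible), giving 1 unpaired electron.

1 unpaired electron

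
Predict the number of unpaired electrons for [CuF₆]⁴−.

1

Each fluoride is −1; balancing the −4 overall charge requires Cu(II).
Copper is a group-11 element; Cu(II) is therefore d⁹.
In an octahedral field the d⁹ configuration is t₂g⁶e_g³ (only one arrangement possible), giving 1 unpaired electron.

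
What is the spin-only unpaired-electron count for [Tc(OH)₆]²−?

Ligand charges: each hydroxide is −1. With an overall charge of −2 the technetium centre must be in the +4 oxidation state.
Technetium is a group-7 element; Tc(IV) is therefore d³.
In an octahedral field the d³ configuration is t₂g³e_g⁰ (only one arrangement possible), giving 3 unpaired electrons.

3 unpaired electrons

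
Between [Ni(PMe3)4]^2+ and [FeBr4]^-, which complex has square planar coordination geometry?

[Ni(PMe3)4]^2+

For [Ni(PMe3)4]^2+: Ligand charges: trimethylphosphine is neutral. With an overall charge of +2 the nickel centre must be in the +2 oxidation state. Ni sits in group 10, so the d-electron count is 10 − 2 = 8. Trimethylphosphine is a strong-field ligand (high in the spectrochemical series). A 3d d⁸ ion with strong-field ligands gains enough CFSE to favour square planar over tetrahedral. → square planar.
For [FeBr4]^-: Summing ligand charges against the −1 overall charge gives an oxidation state of +3 for iron. Fe sits in group 8, so the d-electron count is 8 − 3 = 5. A high-spin d⁵ ion has zero CFSE in either geometry, so four ligands adopt the sterically favoured tetrahedral geometry. → tetrahedral.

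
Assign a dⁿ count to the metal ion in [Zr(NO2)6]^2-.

Ligand charges: each nitro (N-bound nitrite) is −1. With an overall charge of −2 the zirconium centre must be in the +4 oxidation state.
Group 4 minus oxidation state 4 gives a d⁰ configuration.

d⁰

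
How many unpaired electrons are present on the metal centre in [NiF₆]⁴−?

2 unpaired electrons

Each fluoride is −1; balancing the −4 overall charge requires Ni(II).
Group 10 minus oxidation state 2 gives a d⁸ configuration.
In an octahedral field the d⁸ configuration is t₂g⁶e_g² (only one arrangement possible), giving 2 unpaired electrons.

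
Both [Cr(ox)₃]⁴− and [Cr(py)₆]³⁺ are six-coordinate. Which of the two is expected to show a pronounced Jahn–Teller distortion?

[Cr(ox)₃]⁴−: Each oxalate is −2; balancing the −4 overall charge requires Cr(II). Chromium is a group-6 element; Cr(II) is therefore d⁴. Oxalate is a weak-field ligand for a first-row metal, so the complex is high-spin. The t₂g³e_g¹ (high-spin) configuration has an unevenly filled e_g set; the Jahn–Teller theorem predicts a tetragonal distortion (typically axial elongation) to lift the degeneracy.
[Cr(py)₆]³⁺: Summing ligand charges against the +3 overall charge gives an oxidation state of +3 for chromium. Group 6 minus oxidation state 3 gives a d³ configuration. The d³ configuration leaves the e_g set evenly filled (or empty) — no strong Jahn–Teller driving force.

[Cr(ox)₃]⁴−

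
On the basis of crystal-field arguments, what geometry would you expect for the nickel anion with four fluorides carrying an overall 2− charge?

tetrahedral

Ligand charges: each fluoride is −1. With an overall charge of −2 the nickel centre must be in the +2 oxidation state.
Nickel is a group-10 element; Ni(II) is therefore d⁸.
Coordination number: 4.
Fluoride is a weak-field ligand.
With weak-field ligands the CFSE gain from square planar is small, so a 3d d⁸ ion takes the sterically preferred tetrahedral geometry.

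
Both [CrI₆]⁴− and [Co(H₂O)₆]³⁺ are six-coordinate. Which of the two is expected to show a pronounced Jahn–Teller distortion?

[CrI₆]⁴−

[CrI₆]⁴−: Each iodide is −1; balancing the −4 overall charge requires Cr(II). Chromium is a group-6 element; Cr(II) is therefore d⁴. Iodide is a weak-field ligand for a first-row metal, so the complex is high-spin. The t₂g³e_g¹ (high-spin) configuration has an unevenly filled e_g set; the Jahn–Teller theorem predicts a tetragonal distortion (typically axial elongation) to lift the degeneracy.
[Co(H₂O)₆]³⁺: Water is neutral; balancing the +3 overall charge requires Co(III). Cobalt is a group-9 element; Co(III) is therefore d⁶. Co(III) has an exceptionally large octahedral splitting and is low-spin with essentially every ligand except fluoride. The d⁶ configuration leaves the e_g set evenly filled (or empty) — no strong Jahn–Teller driving force.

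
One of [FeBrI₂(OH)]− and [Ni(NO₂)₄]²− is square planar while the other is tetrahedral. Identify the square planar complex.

For [FeBrI₂(OH)]−: Ligand charges: each bromide is −1; each iodide is −1; each hydroxide is −1. With an overall charge of −1 the iron centre must be in the +3 oxidation state. Group 8 minus oxidation state 3 gives a d⁵ configuration. A high-spin d⁵ ion has zero CFSE in either geometry, so four ligands adopt the sterically favoured tetrahedral geometry. → tetrahedral.
For [Ni(NO₂)₄]²−: Each nitro (N-bound nitrite) is −1; balancing the −2 overall charge requires Ni(II). Ni sits in group 10, so the d-electron count is 10 − 2 = 8. Nitro (N-bound nitrite) is a strong-field ligand (high in the spectrochemical series). A 3d d⁸ ion with strong-field ligands gains enough CFSE to favour square planar over tetrahedral. → square planar.

[Ni(NO₂)₄]²−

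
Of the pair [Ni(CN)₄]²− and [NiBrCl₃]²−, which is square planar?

For [Ni(CN)₄]²−: Ligand charges: each cyanide is −1. With an overall charge of −2 the nickel centre must be in the +2 oxidation state. Group 10 minus oxidation state 2 gives a d⁸ configuration. Cyanide is a strong-field ligand (high in the spectrochemical series). A 3d d⁸ ion with strong-field ligands gains enough CFSE to favour square planar over tetrahedral. → square planar.
For [NiBrCl₃]²−: Summing ligand charges against the −2 overall charge gives an oxidation state of +2 for nickel. Group 10 minus oxidation state 2 gives a d⁸ configuration. Bromide and chloride are weak-field ligands. With weak-field ligands the CFSE gain from square planar is small, so a 3d d⁸ ion takes the sterically preferred tetrahedral geometry. → tetrahedral.

[Ni(CN)₄]²−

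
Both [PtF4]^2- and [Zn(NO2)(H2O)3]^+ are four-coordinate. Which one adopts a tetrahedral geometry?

[Zn(NO2)(H2O)3]^+

For [PtF4]^2-: Ligand charges: each fluoride is −1. With an overall charge of −2 the platinum centre must be in the +2 oxidation state. Group 10 minus oxidation state 2 gives a d⁸ configuration. A 5d d⁸ ion has a large crystal-field splitting; square planar leaves the high-energy d_{x²−y²} orbital empty and maximises CFSE. → square planar.
For [Zn(NO2)(H2O)3]^+: Ligand charges: each nitro (N-bound nitrite) is −1; water is neutral. With an overall charge of +1 the zinc centre must be in the +2 oxidation state. Group 12 minus oxidation state 2 gives a d¹⁰ configuration. A d¹⁰ ion has no crystal-field stabilisation preference between square planar and tetrahedral, so four ligands adopt the sterically favoured tetrahedral geometry. → tetrahedral.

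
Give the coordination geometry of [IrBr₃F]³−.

Summing ligand charges against the −3 overall charge gives an oxidation state of +1 for iridium.
Iridium is a group-9 element; Ir(I) is therefore d⁸.
With 4 monodentate ligands the coordination number is 4.
A 5d d⁸ ion has a large crystal-field splitting; square planar leaves the high-energy d_{x²−y²} orbital empty and maximises CFSE.

square planar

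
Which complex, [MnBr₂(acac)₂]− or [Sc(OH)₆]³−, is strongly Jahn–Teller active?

[MnBr₂(acac)₂]−

[MnBr₂(acac)₂]−: Summing ligand charges against the −1 overall charge gives an oxidation state of +3 for manganese. Group 7 minus oxidation state 3 gives a d⁴ configuration. Acetylacetonate and bromide are weak-field ligands for a first-row metal, so the complex is high-spin. The t₂g³e_g¹ (high-spin) configuration has an unevenly filled e_g set; the Jahn–Teller theorem predicts a tetragonal distortion (typically axial elongation) to lift the degeneracy.
[Sc(OH)₆]³−: Each hydroxide is −1; balancing the −3 overall charge requires Sc(III). Sc sits in group 3, so the d-electron count is 3 − 3 = 0. The d⁰ configuration leaves the e_g set evenly filled (or empty) — no strong Jahn–Teller driving force.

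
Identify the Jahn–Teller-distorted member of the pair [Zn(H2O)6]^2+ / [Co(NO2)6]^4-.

[Zn(H2O)6]^2+: Summing ligand charges against the +2 overall charge gives an oxidation state of +2 for zinc. Zinc is a group-12 element; Zn(II) is therefore d¹⁰. The d¹⁰ configuration leaves the e_g set evenly filled (or empty) — no strong Jahn–Teller driving force.
[Co(NO2)6]^4-: Each nitro (N-bound nitrite) is −1; balancing the −4 overall charge requires Co(II). Cobalt is a group-9 element; Co(II) is therefore d⁷. Nitro (N-bound nitrite) is a strong-field ligand (high in the spectrochemical series) for a first-row metal, so the complex is low-spin. The t₂g⁶e_g¹ (low-spin) configuration has an unevenly filled e_g set; the Jahn–Teller theorem predicts a tetragonal distortion (typically axial elongation) to lift the degeneracy.

[Co(NO2)6]^4-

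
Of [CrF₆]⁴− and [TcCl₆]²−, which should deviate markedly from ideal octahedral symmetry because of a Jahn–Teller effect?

[CrF₆]⁴−: Summing ligand charges against the −4 overall charge gives an oxidation state of +2 for chromium. Group 6 minus oxidation state 2 gives a d⁴ configuration. Fluoride is a weak-field ligand for a first-row metal, so the complex is high-spin. The t₂g³e_g¹ (high-spin) configuration has an unevenly filled e_g set; the Jahn–Teller theorem predicts a tetragonal distortion (typically axial elongation) to lift the degeneracy.
[TcCl₆]²−: Each chloride is −1; balancing the −2 overall charge requires Tc(IV). Technetium is a group-7 element; Tc(IV) is therefore d³. The d³ configuration leaves the e_g set evenly filled (or empty) — no strong Jahn–Teller driving force.

[CrF₆]⁴−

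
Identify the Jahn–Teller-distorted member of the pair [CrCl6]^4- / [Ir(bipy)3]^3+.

[CrCl6]^4-

[CrCl6]^4-: Each chloride is −1; balancing the −4 overall charge requires Cr(II). Cr sits in group 6, so the d-electron count is 6 − 2 = 4. Chloride is a weak-field ligand for a first-row metal, so the complex is high-spin. The t₂g³e_g¹ (high-spin) configuration has an unevenly filled e_g set; the Jahn–Teller theorem predicts a tetragonal distortion (typically axial elongation) to lift the degeneracy.
[Ir(bipy)3]^3+: Summing ligand charges against the +3 overall charge gives an oxidation state of +3 for iridium. Group 9 minus oxidation state 3 gives a d⁶ configuration. A 5d ion has a large Δₒ and is invariably low-spin. The d⁶ configuration leaves the e_g set evenly filled (or empty) — no strong Jahn–Teller driving force.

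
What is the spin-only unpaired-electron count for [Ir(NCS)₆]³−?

0 unpaired electrons

Ligand charges: each isothiocyanate is −1. With an overall charge of −3 the iridium centre must be in the +3 oxidation state.
Ir sits in group 9, so the d-electron count is 9 − 3 = 6.
The spin state decides the count: a 5d ion has a large Δₒ and is invariably low-spin.
An octahedral low-spin d⁶ ion is t₂g⁶e_g⁰, giving 0 unpaired electrons.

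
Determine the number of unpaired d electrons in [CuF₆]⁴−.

Ligand charges: each fluoride is −1. With an overall charge of −4 the copper centre must be in the +2 oxidation state.
Group 11 minus oxidation state 2 gives a d⁹ configuration.
In an octahedral field the d⁹ configuration is t₂g⁶e_g³ (only one arrangement possible), giving 1 unpaired electron.

1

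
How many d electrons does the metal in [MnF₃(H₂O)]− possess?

Ligand charges: each fluoride is −1; water is neutral. With an overall charge of −1 the manganese centre must be in the +2 oxidation state.
Mn sits in group 7, so the d-electron count is 7 − 2 = 5.

d5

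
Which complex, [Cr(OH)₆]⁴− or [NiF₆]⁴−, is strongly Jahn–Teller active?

[Cr(OH)₆]⁴−

[Cr(OH)₆]⁴−: Summing ligand charges against the −4 overall charge gives an oxidation state of +2 for chromium. Group 6 minus oxidation state 2 gives a d⁴ configuration. Hydroxide is a weak-field ligand for a first-row metal, so the complex is high-spin. The t₂g³e_g¹ (high-spin) configuration has an unevenly filled e_g set; the Jahn–Teller theorem predicts a tetragonal distortion (typically axial elongation) to lift the degeneracy.
[NiF₆]⁴−: Ligand charges: each fluoride is −1. With an overall charge of −4 the nickel centre must be in the +2 oxidation state. Ni sits in group 10, so the d-electron count is 10 − 2 = 8. The d⁸ configuration leaves the e_g set evenly filled (or empty) — no strong Jahn–Teller driving force.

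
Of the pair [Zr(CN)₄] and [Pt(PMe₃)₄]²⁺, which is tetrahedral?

[Zr(CN)₄]

For [Zr(CN)₄]: Each cyanide is −1; balancing the 0 overall charge requires Zr(IV). Zr sits in group 4, so the d-electron count is 4 − 4 = 0. A d⁰ ion has no crystal-field stabilisation preference between square planar and tetrahedral, so four ligands adopt the sterically favoured tetrahedral geometry. → tetrahedral.
For [Pt(PMe₃)₄]²⁺: Trimethylphosphine is neutral; balancing the +2 overall charge requires Pt(II). Pt sits in group 10, so the d-electron count is 10 − 2 = 8. A 5d d⁸ ion has a large crystal-field splitting; square planar leaves the high-energy d_{x²−y²} orbital empty and maximises CFSE. → square planar.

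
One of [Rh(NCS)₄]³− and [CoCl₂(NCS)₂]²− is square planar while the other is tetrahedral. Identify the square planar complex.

[Rh(NCS)₄]³−

For [Rh(NCS)₄]³−: Summing ligand charges against the −3 overall charge gives an oxidation state of +1 for rhodium. Group 9 minus oxidation state 1 gives a d⁸ configuration. A 4d d⁸ ion has a large crystal-field splitting; square planar leaves the high-energy d_{x²−y²} orbital empty and maximises CFSE. → square planar.
For [CoCl₂(NCS)₂]²−: Summing ligand charges against the −2 overall charge gives an oxidation state of +2 for cobalt. Co sits in group 9, so the d-electron count is 9 − 2 = 7. For a high-spin 3d d⁷ ion with weak-field ligands the small Δₜ gives little square-planar CFSE advantage, so four ligands adopt the sterically favoured tetrahedral geometry. → tetrahedral.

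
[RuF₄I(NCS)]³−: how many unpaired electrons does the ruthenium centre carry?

1

Ligand charges: each fluoride is −1; each iodide is −1; each isothiocyanate is −1. With an overall charge of −3 the ruthenium centre must be in the +3 oxidation state.
Group 8 minus oxidation state 3 gives a d⁵ configuration.
The spin state decides the count: a 4d ion has a large Δₒ and is invariably low-spin.
An octahedral low-spin d⁵ ion is t₂g⁵e_g⁰, giving 1 unpaired electron.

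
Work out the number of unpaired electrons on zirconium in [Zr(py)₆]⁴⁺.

Ligand charges: pyridine is neutral. With an overall charge of +4 the zirconium centre must be in the +4 oxidation state.
Zirconium is a group-4 element; Zr(IV) is therefore d⁰.
In an octahedral field the d⁰ configuration is t₂g⁰e_g⁰, giving 0 unpaired electrons.

0 unpaired electrons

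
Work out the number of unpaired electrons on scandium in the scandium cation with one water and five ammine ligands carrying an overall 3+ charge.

0 unpaired electrons

Water is neutral; ammonia is neutral; balancing the +3 overall charge requires Sc(III).
Group 3 minus oxidation state 3 gives a d⁰ configuration.
In an octahedral field the d⁰ configuration is t₂g⁰e_g⁰, giving 0 unpaired electrons.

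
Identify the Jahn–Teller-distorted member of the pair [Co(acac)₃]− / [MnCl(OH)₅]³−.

[Co(acac)₃]−: Summing ligand charges against the −1 overall charge gives an oxidation state of +2 for cobalt. Co sits in group 9, so the d-electron count is 9 − 2 = 7. Acetylacetonate is a weak-field ligand for a first-row metal, so the complex is high-spin. The d⁷ configuration leaves the e_g set evenly filled (or empty) — no strong Jahn–Teller driving force.
[MnCl(OH)₅]³−: Each chloride is −1; each hydroxide is −1; balancing the −3 overall charge requires Mn(III). Group 7 minus oxidation state 3 gives a d⁴ configuration. Chloride and hydroxide are weak-field ligands for a first-row metal, so the complex is high-spin. The t₂g³e_g¹ (high-spin) configuration has an unevenly filled e_g set; the Jahn–Teller theorem predicts a tetragonal distortion (typically axial elongation) to lift the degeneracy.

[MnCl(OH)₅]³−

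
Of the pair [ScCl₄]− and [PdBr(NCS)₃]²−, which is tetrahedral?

[ScCl₄]−

For [ScCl₄]−: Ligand charges: each chloride is −1. With an overall charge of −1 the scandium centre must be in the +3 oxidation state. Scandium is a group-3 element; Sc(III) is therefore d⁰. A d⁰ ion has no crystal-field stabilisation preference between square planar and tetrahedral, so four ligands adopt the sterically favoured tetrahedral geometry. → tetrahedral.
For [PdBr(NCS)₃]²−: Each bromide is −1; each isothiocyanate is −1; balancing the −2 overall charge requires Pd(II). Group 10 minus oxidation state 2 gives a d⁸ configuration. A 4d d⁸ ion has a large crystal-field splitting; square planar leaves the high-energy d_{x²−y²} orbital empty and maximises CFSE. → square planar.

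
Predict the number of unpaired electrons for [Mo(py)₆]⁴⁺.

Ligand charges: pyridine is neutral. With an overall charge of +4 the molybdenum centre must be in the +4 oxidation state.
Group 6 minus oxidation state 4 gives a d² configuration.
In an octahedral field the d² configuration is t₂g²e_g⁰ (only one arrangement possible), giving 2 unpaired electrons.

2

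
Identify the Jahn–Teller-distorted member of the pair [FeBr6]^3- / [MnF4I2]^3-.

[MnF4I2]^3-

[FeBr6]^3-: Summing ligand charges against the −3 overall charge gives an oxidation state of +3 for iron. Iron is a group-8 element; Fe(III) is therefore d⁵. Bromide is a weak-field ligand for a first-row metal, so the complex is high-spin. The d⁵ configuration leaves the e_g set evenly filled (or empty) — no strong Jahn–Teller driving force.
[MnF4I2]^3-: Ligand charges: each fluoride is −1; each iodide is −1. With an overall charge of −3 the manganese centre must be in the +3 oxidation state. Mn sits in group 7, so the d-electron count is 7 − 3 = 4. Fluoride and iodide are weak-field ligands for a first-row metal, so the complex is high-spin. The t₂g³e_g¹ (high-spin) configuration has an unevenly filled e_g set; the Jahn–Teller theorem predicts a tetragonal distortion (typically axial elongation) to lift the degeneracy.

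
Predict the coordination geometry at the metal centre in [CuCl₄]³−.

Ligand charges: each chloride is −1. With an overall charge of −3 the copper centre must be in the +1 oxidation state.
Cu sits in group 11, so the d-electron count is 11 − 1 = 10.
Coordination number: 4.
A d¹⁰ ion has no crystal-field stabilisation preference between square planar and tetrahedral, so four ligands adopt the sterically favoured tetrahedral geometry.

tetrahedral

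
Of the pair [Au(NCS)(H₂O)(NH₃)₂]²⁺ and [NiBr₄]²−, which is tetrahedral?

[NiBr₄]²−

For [Au(NCS)(H₂O)(NH₃)₂]²⁺: Each isothiocyanate is −1; water is neutral; ammonia is neutral; balancing the +2 overall charge requires Au(III). Au sits in group 11, so the d-electron count is 11 − 3 = 8. A 5d d⁸ ion has a large crystal-field splitting; square planar leaves the high-energy d_{x²−y²} orbital empty and maximises CFSE. → square planar.
For [NiBr₄]²−: Summing ligand charges against the −2 overall charge gives an oxidation state of +2 for nickel. Nickel is a group-10 element; Ni(II) is therefore d⁸. Bromide is a weak-field ligand. With weak-field ligands the CFSE gain from square planar is small, so a 3d d⁸ ion takes the sterically preferred tetrahedral geometry. → tetrahedral.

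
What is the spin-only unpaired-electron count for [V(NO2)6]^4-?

3

Each nitro (N-bound nitrite) is −1; balancing the −4 overall charge requires V(II).
Vanadium is a group-5 element; V(II) is therefore d³.
In an octahedral field the d³ configuration is t₂g³e_g⁰ (only one arrangement possible), giving 3 unpaired electrons.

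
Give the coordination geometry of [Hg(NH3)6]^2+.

Summing ligand charges against the +2 overall charge gives an oxidation state of +2 for mercury.
Group 12 minus oxidation state 2 gives a d¹⁰ configuration.
With 6 monodentate ligands the coordination number is 6.
Six donors around a single metal centre give an octahedral coordination sphere.

octahedral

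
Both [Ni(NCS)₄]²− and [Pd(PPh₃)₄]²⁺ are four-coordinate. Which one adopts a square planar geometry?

[Pd(PPh₃)₄]²⁺

For [Ni(NCS)₄]²−: Each isothiocyanate is −1; balancing the −2 overall charge requires Ni(II). Group 10 minus oxidation state 2 gives a d⁸ configuration. Isothiocyanate is a weak-field ligand. With weak-field ligands the CFSE gain from square planar is small, so a 3d d⁸ ion takes the sterically preferred tetrahedral geometry. → tetrahedral.
For [Pd(PPh₃)₄]²⁺: Triphenylphosphine is neutral; balancing the +2 overall charge requires Pd(II). Pd sits in group 10, so the d-electron count is 10 − 2 = 8. A 4d d⁸ ion has a large crystal-field splitting; square planar leaves the high-energy d_{x²−y²} orbital empty and maximises CFSE. → square planar.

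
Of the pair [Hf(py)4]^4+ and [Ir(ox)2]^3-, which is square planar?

For [Hf(py)4]^4+: Ligand charges: pyridine is neutral. With an overall charge of +4 the hafnium centre must be in the +4 oxidation state. Hafnium is a group-4 element; Hf(IV) is therefore d⁰. A d⁰ ion has no crystal-field stabilisation preference between square planar and tetrahedral, so four ligands adopt the sterically favoured tetrahedral geometry. → tetrahedral.
For [Ir(ox)2]^3-: Summing ligand charges against the −3 overall charge gives an oxidation state of +1 for iridium. Group 9 minus oxidation state 1 gives a d⁸ configuration. A 5d d⁸ ion has a large crystal-field splitting; square planar leaves the high-energy d_{x²−y²} orbital empty and maximises CFSE. → square planar.

[Ir(ox)2]^3-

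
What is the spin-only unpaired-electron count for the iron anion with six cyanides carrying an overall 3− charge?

Each cyanide is −1; balancing the −3 overall charge requires Fe(III).
Iron is a group-8 element; Fe(III) is therefore d⁵.
The spin state decides the count: Cyanide is a strong-field ligand (high in the spectrochemical series) for a first-row metal, so the complex is low-spin.
An octahedral low-spin d⁵ ion is t₂g⁵e_g⁰, giving 1 unpaired electron.

1 unpaired electron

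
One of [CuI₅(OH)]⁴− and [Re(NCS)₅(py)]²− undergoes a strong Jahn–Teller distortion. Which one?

[CuI₅(OH)]⁴−: Summing ligand charges against the −4 overall charge gives an oxidation state of +2 for copper. Copper is a group-11 element; Cu(II) is therefore d⁹. The t₂g⁶e_g³ configuration has an unevenly filled e_g set; the Jahn–Teller theorem predicts a tetragonal distortion (typically axial elongation) to lift the degeneracy.
[Re(NCS)₅(py)]²−: Ligand charges: each isothiocyanate is −1; pyridine is neutral. With an overall charge of −2 the rhenium centre must be in the +3 oxidation state. Rhenium is a group-7 element; Re(III) is therefore d⁴. A 5d ion has a large Δₒ and is invariably low-spin. The d⁴ configuration leaves the e_g set evenly filled (or empty) — no strong Jahn–Teller driving force.

[CuI₅(OH)]⁴−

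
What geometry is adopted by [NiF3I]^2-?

Each fluoride is −1; each iodide is −1; balancing the −2 overall charge requires Ni(II).
Group 10 minus oxidation state 2 gives a d⁸ configuration.
Coordination number: 4.
Fluoride and iodide are weak-field ligands.
With weak-field ligands the CFSE gain from square planar is small, so a 3d d⁸ ion takes the sterically preferred tetrahedral geometry.

tetrahedral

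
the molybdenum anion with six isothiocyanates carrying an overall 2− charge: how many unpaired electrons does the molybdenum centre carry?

Summing ligand charges against the −2 overall charge gives an oxidation state of +4 for molybdenum.
Group 6 minus oxidation state 4 gives a d² configuration.
In an octahedral field the d² configuration is t₂g²e_g⁰ (only one arrangement possible), giving 2 unpaired electrons.

2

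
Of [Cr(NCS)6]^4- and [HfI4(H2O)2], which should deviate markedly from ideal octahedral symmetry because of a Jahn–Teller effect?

[Cr(NCS)6]^4-: Ligand charges: each isothiocyanate is −1. With an overall charge of −4 the chromium centre must be in the +2 oxidation state. Group 6 minus oxidation state 2 gives a d⁴ configuration. Isothiocyanate is a weak-field ligand for a first-row metal, so the complex is high-spin. The t₂g³e_g¹ (high-spin) configuration has an unevenly filled e_g set; the Jahn–Teller theorem predicts a tetragonal distortion (typically axial elongation) to lift the degeneracy.
[HfI4(H2O)2]: Ligand charges: each iodide is −1; water is neutral. With an overall charge of 0 the hafnium centre must be in the +4 oxidation state. Hafnium is a group-4 element; Hf(IV) is therefore d⁰. The d⁰ configuration leaves the e_g set evenly filled (or empty) — no strong Jahn–Teller driving force.

[Cr(NCS)6]^4-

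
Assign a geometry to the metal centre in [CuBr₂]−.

linear

Each bromide is −1; balancing the −1 overall charge requires Cu(I).
Group 11 minus oxidation state 1 gives a d¹⁰ configuration.
With 2 monodentate ligands the coordination number is 2.
A d¹⁰ ion with only two ligands adopts a linear arrangement (sp hybridisation; no CFSE preference).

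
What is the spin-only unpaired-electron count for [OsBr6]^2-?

2 unpaired electrons

Summing ligand charges against the −2 overall charge gives an oxidation state of +4 for osmium.
Group 8 minus oxidation state 4 gives a d⁴ configuration.
The spin state decides the count: a 5d ion has a large Δₒ and is invariably low-spin.
An octahedral low-spin d⁴ ion is t₂g⁴e_g⁰, giving 2 unpaired electrons.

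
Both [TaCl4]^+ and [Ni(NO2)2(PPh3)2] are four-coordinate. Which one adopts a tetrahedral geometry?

For [TaCl4]^+: Ligand charges: each chloride is −1. With an overall charge of +1 the tantalum centre must be in the +5 oxidation state. Tantalum is a group-5 element; Ta(V) is therefore d⁰. A d⁰ ion has no crystal-field stabilisation preference between square planar and tetrahedral, so four ligands adopt the sterically favoured tetrahedral geometry. → tetrahedral.
For [Ni(NO2)2(PPh3)2]: Each nitro (N-bound nitrite) is −1; triphenylphosphine is neutral; balancing the 0 overall charge requires Ni(II). Nickel is a group-10 element; Ni(II) is therefore d⁸. Nitro (N-bound nitrite) and triphenylphosphine are strong-field ligands (high in the spectrochemical series). A 3d d⁸ ion with strong-field ligands gains enough CFSE to favour square planar over tetrahedral. → square planar.

[TaCl4]^+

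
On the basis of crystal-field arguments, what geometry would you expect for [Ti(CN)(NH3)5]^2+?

Ligand charges: each cyanide is −1; ammonia is neutral. With an overall charge of +2 the titanium centre must be in the +3 oxidation state.
Ti sits in group 4, so the d-electron count is 4 − 3 = 1.
With 6 monodentate ligands the coordination number is 6.
Six donors around a single metal centre give an octahedral coordination sphere.

octahedral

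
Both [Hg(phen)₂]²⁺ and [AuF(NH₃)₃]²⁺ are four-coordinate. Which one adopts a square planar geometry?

For [Hg(phen)₂]²⁺: Ligand charges: 1,10-phenanthroline is neutral. With an overall charge of +2 the mercury centre must be in the +2 oxidation state. Hg sits in group 12, so the d-electron count is 12 − 2 = 10. A d¹⁰ ion has no crystal-field stabilisation preference between square planar and tetrahedral, so four ligands adopt the sterically favoured tetrahedral geometry. → tetrahedral.
For [AuF(NH₃)₃]²⁺: Summing ligand charges against the +2 overall charge gives an oxidation state of +3 for gold. Gold is a group-11 element; Au(III) is therefore d⁸. A 5d d⁸ ion has a large crystal-field splitting; square planar leaves the high-energy d_{x²−y²} orbital empty and maximises CFSE. → square planar.

[AuF(NH₃)₃]²⁺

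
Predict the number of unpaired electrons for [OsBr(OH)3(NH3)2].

Ligand charges: each bromide is −1; each hydroxide is −1; ammonia is neutral. With an overall charge of 0 the osmium centre must be in the +4 oxidation state.
Group 8 minus oxidation state 4 gives a d⁴ configuration.
The spin state decides the count: a 5d ion has a large Δₒ and is invariably low-spin.
An octahedral low-spin d⁴ ion is t₂g⁴e_g⁰, giving 2 unpaired electrons.

2 unpaired electrons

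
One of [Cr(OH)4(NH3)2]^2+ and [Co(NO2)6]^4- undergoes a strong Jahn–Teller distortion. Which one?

[Co(NO2)6]^4-

[Cr(OH)4(NH3)2]^2+: Each hydroxide is −1; ammonia is neutral; balancing the +2 overall charge requires Cr(VI). Chromium is a group-6 element; Cr(VI) is therefore d⁰. The d⁰ configuration leaves the e_g set evenly filled (or empty) — no strong Jahn–Teller driving force.
[Co(NO2)6]^4-: Ligand charges: each nitro (N-bound nitrite) is −1. With an overall charge of −4 the cobalt centre must be in the +2 oxidation state. Cobalt is a group-9 element; Co(II) is therefore d⁷. Nitro (N-bound nitrite) is a strong-field ligand (high in the spectrochemical series) for a first-row metal, so the complex is low-spin. The t₂g⁶e_g¹ (low-spin) configuration has an unevenly filled e_g set; the Jahn–Teller theorem predicts a tetragonal distortion (typically axial elongation) to lift the degeneracy.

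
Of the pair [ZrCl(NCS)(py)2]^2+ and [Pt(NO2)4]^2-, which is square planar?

[Pt(NO2)4]^2-

For [ZrCl(NCS)(py)2]^2+: Summing ligand charges against the +2 overall charge gives an oxidation state of +4 for zirconium. Group 4 minus oxidation state 4 gives a d⁰ configuration. A d⁰ ion has no crystal-field stabilisation preference between square planar and tetrahedral, so four ligands adopt the sterically favoured tetrahedral geometry. → tetrahedral.
For [Pt(NO2)4]^2-: Each nitro (N-bound nitrite) is −1; balancing the −2 overall charge requires Pt(II). Pt sits in group 10, so the d-electron count is 10 − 2 = 8. A 5d d⁸ ion has a large crystal-field splitting; square planar leaves the high-energy d_{x²−y²} orbital empty and maximises CFSE. → square planar.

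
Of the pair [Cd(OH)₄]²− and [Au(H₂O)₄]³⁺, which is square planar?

For [Cd(OH)₄]²−: Ligand charges: each hydroxide is −1. With an overall charge of −2 the cadmium centre must be in the +2 oxidation state. Cd sits in group 12, so the d-electron count is 12 − 2 = 10. A d¹⁰ ion has no crystal-field stabilisation preference between square planar and tetrahedral, so four ligands adopt the sterically favoured tetrahedral geometry. → tetrahedral.
For [Au(H₂O)₄]³⁺: Water is neutral; balancing the +3 overall charge requires Au(III). Gold is a group-11 element; Au(III) is therefore d⁸. A 5d d⁸ ion has a large crystal-field splitting; square planar leaves the high-energy d_{x²−y²} orbital empty and maximises CFSE. → square planar.

[Au(H₂O)₄]³⁺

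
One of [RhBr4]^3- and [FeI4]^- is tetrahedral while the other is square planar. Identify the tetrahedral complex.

[FeI4]^-

For [RhBr4]^3-: Ligand charges: each bromide is −1. With an overall charge of −3 the rhodium centre must be in the +1 oxidation state. Rh sits in group 9, so the d-electron count is 9 − 1 = 8. A 4d d⁸ ion has a large crystal-field splitting; square planar leaves the high-energy d_{x²−y²} orbital empty and maximises CFSE. → square planar.
For [FeI4]^-: Each iodide is −1; balancing the −1 overall charge requires Fe(III). Iron is a group-8 element; Fe(III) is therefore d⁵. A high-spin d⁵ ion has zero CFSE in either geometry, so four ligands adopt the sterically favoured tetrahedral geometry. → tetrahedral.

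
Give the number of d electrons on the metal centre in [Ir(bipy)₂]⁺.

2,2′-bipyridine is neutral; balancing the +1 overall charge requires Ir(I).
Iridium is a group-9 element; Ir(I) is therefore d⁸.

d8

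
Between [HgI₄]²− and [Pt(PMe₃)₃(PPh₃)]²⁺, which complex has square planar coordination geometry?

For [HgI₄]²−: Summing ligand charges against the −2 overall charge gives an oxidation state of +2 for mercury. Group 12 minus oxidation state 2 gives a d¹⁰ configuration. A d¹⁰ ion has no crystal-field stabilisation preference between square planar and tetrahedral, so four ligands adopt the sterically favoured tetrahedral geometry. → tetrahedral.
For [Pt(PMe₃)₃(PPh₃)]²⁺: Summing ligand charges against the +2 overall charge gives an oxidation state of +2 for platinum. Group 10 minus oxidation state 2 gives a d⁸ configuration. A 5d d⁸ ion has a large crystal-field splitting; square planar leaves the high-energy d_{x²−y²} orbital empty and maximises CFSE. → square planar.

[Pt(PMe₃)₃(PPh₃)]²⁺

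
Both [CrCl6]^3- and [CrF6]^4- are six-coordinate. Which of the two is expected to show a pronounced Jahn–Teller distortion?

[CrCl6]^3-: Each chloride is −1; balancing the −3 overall charge requires Cr(III). Group 6 minus oxidation state 3 gives a d³ configuration. The d³ configuration leaves the e_g set evenly filled (or empty) — no strong Jahn–Teller driving force.
[CrF6]^4-: Each fluoride is −1; balancing the −4 overall charge requires Cr(II). Chromium is a group-6 element; Cr(II) is therefore d⁴. Fluoride is a weak-field ligand for a first-row metal, so the complex is high-spin. The t₂g³e_g¹ (high-spin) configuration has an unevenly filled e_g set; the Jahn–Teller theorem predicts a tetragonal distortion (typically axial elongation) to lift the degeneracy.

[CrF6]^4-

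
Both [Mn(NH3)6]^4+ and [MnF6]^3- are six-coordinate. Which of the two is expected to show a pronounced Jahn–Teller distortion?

[MnF6]^3-

[Mn(NH3)6]^4+: Summing ligand charges against the +4 overall charge gives an oxidation state of +4 for manganese. Mn sits in group 7, so the d-electron count is 7 − 4 = 3. The d³ configuration leaves the e_g set evenly filled (or empty) — no strong Jahn–Teller driving force.
[MnF6]^3-: Summing ligand charges against the −3 overall charge gives an oxidation state of +3 for manganese. Mn sits in group 7, so the d-electron count is 7 − 3 = 4. Fluoride is a weak-field ligand for a first-row metal, so the complex is high-spin. The t₂g³e_g¹ (high-spin) configuration has an unevenly filled e_g set; the Jahn–Teller theorem predicts a tetragonal distortion (typically axial elongation) to lift the degeneracy.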